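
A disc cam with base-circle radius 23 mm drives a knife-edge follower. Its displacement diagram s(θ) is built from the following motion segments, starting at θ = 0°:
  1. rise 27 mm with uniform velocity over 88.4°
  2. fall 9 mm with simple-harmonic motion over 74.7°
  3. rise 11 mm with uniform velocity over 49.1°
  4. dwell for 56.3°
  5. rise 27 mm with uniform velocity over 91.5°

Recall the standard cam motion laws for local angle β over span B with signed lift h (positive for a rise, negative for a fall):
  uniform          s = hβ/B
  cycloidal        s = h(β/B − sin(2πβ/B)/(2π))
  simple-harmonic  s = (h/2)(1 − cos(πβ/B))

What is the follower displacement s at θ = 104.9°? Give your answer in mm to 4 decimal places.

seg 1 [0°–88.4°] uniform, h=27: full span → s += 27 → s = 27.0000
seg 2 [88.4°–163.1°] simple-harmonic, h=-9: θ=104.9° here. β=16.5, B=74.7. -9/2·(1 − cos(π·0.2209)) = -1.0407 → s = 25.9593

25.9593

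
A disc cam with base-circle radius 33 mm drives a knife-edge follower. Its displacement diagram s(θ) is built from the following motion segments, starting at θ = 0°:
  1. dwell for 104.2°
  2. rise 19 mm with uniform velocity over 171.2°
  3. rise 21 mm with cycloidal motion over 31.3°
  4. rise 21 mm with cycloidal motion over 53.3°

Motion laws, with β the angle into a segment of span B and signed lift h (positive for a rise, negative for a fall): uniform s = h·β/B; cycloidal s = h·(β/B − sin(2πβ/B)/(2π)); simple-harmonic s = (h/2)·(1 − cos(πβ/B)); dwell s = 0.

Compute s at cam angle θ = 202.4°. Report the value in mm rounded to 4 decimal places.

seg 1 [0°–104.2°] dwell: s stays 0.0000
seg 2 [104.2°–275.4°] uniform, h=19: θ=202.4° here. β=98.2, B=171.2. 19·98.2/171.2 = 10.8984 → s = 10.8984

10.8984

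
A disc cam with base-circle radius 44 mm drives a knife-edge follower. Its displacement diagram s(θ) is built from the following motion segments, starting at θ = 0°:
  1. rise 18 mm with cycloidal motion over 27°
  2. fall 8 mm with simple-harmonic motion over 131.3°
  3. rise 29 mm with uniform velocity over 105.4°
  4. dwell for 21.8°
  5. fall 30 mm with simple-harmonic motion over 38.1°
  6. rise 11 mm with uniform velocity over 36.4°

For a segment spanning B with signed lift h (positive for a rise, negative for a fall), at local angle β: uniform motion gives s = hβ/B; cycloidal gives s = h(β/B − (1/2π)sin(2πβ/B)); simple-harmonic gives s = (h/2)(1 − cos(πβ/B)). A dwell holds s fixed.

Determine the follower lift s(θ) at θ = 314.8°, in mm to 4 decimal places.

seg 1 [0°–27°] cycloidal, h=18: full span → s += 18 → s = 18.0000
seg 2 [27°–158.3°] simple-harmonic, h=-8: full span → s += -8 → s = 10.0000
seg 3 [158.3°–263.7°] uniform, h=29: full span → s += 29 → s = 39.0000
seg 4 [263.7°–285.5°] dwell: s stays 39.0000
seg 5 [285.5°–323.6°] simple-harmonic, h=-30: θ=314.8° here. β=29.3, B=38.1. -30/2·(1 − cos(π·0.7690)) = -26.2213 → s = 12.7787

12.7787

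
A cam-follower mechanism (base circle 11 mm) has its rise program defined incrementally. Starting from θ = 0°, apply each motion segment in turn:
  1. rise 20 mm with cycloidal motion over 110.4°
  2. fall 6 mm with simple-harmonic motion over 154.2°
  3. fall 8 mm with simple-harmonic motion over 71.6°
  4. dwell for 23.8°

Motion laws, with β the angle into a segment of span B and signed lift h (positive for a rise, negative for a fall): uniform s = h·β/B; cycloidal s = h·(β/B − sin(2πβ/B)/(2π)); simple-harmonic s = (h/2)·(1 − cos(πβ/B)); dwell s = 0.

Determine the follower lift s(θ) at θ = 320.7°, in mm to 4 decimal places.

seg 1 [0°–110.4°] cycloidal, h=20: full span → s += 20 → s = 20.0000
seg 2 [110.4°–264.6°] simple-harmonic, h=-6: full span → s += -6 → s = 14.0000
seg 3 [264.6°–336.2°] simple-harmonic, h=-8: θ=320.7° here. β=56.1, B=71.6. -8/2·(1 − cos(π·0.7835)) = -7.1101 → s = 6.8899

6.8899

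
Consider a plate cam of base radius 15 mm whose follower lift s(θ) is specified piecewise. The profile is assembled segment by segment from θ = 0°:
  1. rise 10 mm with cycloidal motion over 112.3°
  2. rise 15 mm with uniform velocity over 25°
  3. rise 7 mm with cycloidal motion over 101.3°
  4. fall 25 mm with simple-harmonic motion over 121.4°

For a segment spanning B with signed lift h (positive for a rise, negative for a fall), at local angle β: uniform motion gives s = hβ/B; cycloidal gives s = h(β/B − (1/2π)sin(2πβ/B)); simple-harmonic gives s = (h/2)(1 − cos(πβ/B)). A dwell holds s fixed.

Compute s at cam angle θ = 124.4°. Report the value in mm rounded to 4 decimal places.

seg 1 [0°–112.3°] cycloidal, h=10: full span → s += 10 → s = 10.0000
seg 2 [112.3°–137.3°] uniform, h=15: θ=124.4° here. β=12.1, B=25. 15·12.1/25 = 7.2600 → s = 17.2600

17.2600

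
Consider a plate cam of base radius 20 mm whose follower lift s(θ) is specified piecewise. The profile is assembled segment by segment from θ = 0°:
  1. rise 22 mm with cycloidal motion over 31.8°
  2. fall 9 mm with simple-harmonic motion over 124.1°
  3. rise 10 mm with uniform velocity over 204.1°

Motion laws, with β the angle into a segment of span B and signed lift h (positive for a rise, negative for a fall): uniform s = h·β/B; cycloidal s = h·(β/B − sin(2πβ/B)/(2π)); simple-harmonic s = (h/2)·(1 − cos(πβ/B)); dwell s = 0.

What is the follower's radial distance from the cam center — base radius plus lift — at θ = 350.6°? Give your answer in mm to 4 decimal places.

seg 1 [0°–31.8°] cycloidal, h=22: full span → s += 22 → s = 22.0000
seg 2 [31.8°–155.9°] simple-harmonic, h=-9: full span → s += -9 → s = 13.0000
seg 3 [155.9°–360°] uniform, h=10: θ=350.6° here. β=194.7, B=204.1. 10·194.7/204.1 = 9.5394 → s = 22.5394
radial distance = base radius + s = 20 + 22.5394 = 42.5394

42.5394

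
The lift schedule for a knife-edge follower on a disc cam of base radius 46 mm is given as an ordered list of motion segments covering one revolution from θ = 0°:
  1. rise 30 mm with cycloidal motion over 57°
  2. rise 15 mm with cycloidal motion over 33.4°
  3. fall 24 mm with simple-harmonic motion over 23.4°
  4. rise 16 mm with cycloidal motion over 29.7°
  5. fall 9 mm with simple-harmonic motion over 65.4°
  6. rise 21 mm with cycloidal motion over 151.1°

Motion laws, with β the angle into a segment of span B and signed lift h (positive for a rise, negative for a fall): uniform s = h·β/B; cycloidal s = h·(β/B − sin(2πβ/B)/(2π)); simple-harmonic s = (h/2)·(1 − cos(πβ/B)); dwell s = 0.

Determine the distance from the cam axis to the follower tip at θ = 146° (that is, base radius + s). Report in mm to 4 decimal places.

seg 1 [0°–57°] cycloidal, h=30: full span → s += 30 → s = 30.0000
seg 2 [57°–90.4°] cycloidal, h=15: full span → s += 15 → s = 45.0000
seg 3 [90.4°–113.8°] simple-harmonic, h=-24: full span → s += -24 → s = 21.0000
seg 4 [113.8°–143.5°] cycloidal, h=16: full span → s += 16 → s = 37.0000
seg 5 [143.5°–208.9°] simple-harmonic, h=-9: θ=146° here. β=2.5, B=65.4. -9/2·(1 − cos(π·0.0382)) = -0.0324 → s = 36.9676
radial distance = base radius + s = 46 + 36.9676 = 82.9676

82.9676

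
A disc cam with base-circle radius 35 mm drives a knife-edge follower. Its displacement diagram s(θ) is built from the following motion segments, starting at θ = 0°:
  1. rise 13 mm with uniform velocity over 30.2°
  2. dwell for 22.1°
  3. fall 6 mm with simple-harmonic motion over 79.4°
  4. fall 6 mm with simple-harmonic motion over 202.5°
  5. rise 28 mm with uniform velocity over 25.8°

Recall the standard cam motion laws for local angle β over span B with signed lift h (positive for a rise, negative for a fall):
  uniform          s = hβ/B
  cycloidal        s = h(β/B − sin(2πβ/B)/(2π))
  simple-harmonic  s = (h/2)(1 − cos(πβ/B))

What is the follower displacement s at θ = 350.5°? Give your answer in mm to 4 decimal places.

seg 1 [0°–30.2°] uniform, h=13: full span → s += 13 → s = 13.0000
seg 2 [30.2°–52.3°] dwell: s stays 13.0000
seg 3 [52.3°–131.7°] simple-harmonic, h=-6: full span → s += -6 → s = 7.0000
seg 4 [131.7°–334.2°] simple-harmonic, h=-6: full span → s += -6 → s = 1.0000
seg 5 [334.2°–360°] uniform, h=28: θ=350.5° here. β=16.3, B=25.8. 28·16.3/25.8 = 17.6899 → s = 18.6899

18.6899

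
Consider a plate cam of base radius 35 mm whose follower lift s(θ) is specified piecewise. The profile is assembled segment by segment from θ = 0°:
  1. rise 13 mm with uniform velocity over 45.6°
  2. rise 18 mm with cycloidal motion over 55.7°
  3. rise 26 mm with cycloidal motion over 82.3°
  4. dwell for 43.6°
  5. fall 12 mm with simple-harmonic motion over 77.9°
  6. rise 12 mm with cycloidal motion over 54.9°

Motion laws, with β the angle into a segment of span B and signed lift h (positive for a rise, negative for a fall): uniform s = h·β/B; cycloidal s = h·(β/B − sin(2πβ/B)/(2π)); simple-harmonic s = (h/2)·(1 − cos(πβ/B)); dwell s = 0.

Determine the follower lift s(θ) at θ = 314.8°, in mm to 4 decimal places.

seg 1 [0°–45.6°] uniform, h=13: full span → s += 13 → s = 13.0000
seg 2 [45.6°–101.3°] cycloidal, h=18: full span → s += 18 → s = 31.0000
seg 3 [101.3°–183.6°] cycloidal, h=26: full span → s += 26 → s = 57.0000
seg 4 [183.6°–227.2°] dwell: s stays 57.0000
seg 5 [227.2°–305.1°] simple-harmonic, h=-12: full span → s += -12 → s = 45.0000
seg 6 [305.1°–360°] cycloidal, h=12: θ=314.8° here. β=9.7, B=54.9. 12·(0.1767 − sin(2π·0.1767)/(2π)) = 0.4094 → s = 45.4094

45.4094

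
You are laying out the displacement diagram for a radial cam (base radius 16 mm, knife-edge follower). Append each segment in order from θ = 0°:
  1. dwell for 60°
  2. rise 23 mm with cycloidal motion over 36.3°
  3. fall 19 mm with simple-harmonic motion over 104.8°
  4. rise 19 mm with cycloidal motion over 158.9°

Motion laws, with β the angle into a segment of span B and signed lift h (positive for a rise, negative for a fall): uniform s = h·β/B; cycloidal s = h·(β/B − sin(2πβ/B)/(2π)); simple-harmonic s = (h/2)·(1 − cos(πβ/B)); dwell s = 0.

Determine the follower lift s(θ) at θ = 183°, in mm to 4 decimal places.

seg 1 [0°–60°] dwell: s stays 0.0000
seg 2 [60°–96.3°] cycloidal, h=23: full span → s += 23 → s = 23.0000
seg 3 [96.3°–201.1°] simple-harmonic, h=-19: θ=183° here. β=86.7, B=104.8. -19/2·(1 − cos(π·0.8273)) = -17.6356 → s = 5.3644

5.3644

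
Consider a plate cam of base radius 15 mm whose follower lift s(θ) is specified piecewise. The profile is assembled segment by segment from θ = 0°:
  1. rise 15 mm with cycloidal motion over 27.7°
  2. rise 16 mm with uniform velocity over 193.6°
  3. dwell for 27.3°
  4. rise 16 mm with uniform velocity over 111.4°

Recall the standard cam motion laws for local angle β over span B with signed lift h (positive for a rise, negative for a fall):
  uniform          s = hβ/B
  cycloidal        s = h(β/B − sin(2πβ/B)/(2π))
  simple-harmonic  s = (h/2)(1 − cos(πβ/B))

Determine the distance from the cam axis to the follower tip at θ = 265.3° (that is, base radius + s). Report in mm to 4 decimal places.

seg 1 [0°–27.7°] cycloidal, h=15: full span → s += 15 → s = 15.0000
seg 2 [27.7°–221.3°] uniform, h=16: full span → s += 16 → s = 31.0000
seg 3 [221.3°–248.6°] dwell: s stays 31.0000
seg 4 [248.6°–360°] uniform, h=16: θ=265.3° here. β=16.7, B=111.4. 16·16.7/111.4 = 2.3986 → s = 33.3986
radial distance = base radius + s = 15 + 33.3986 = 48.3986

48.3986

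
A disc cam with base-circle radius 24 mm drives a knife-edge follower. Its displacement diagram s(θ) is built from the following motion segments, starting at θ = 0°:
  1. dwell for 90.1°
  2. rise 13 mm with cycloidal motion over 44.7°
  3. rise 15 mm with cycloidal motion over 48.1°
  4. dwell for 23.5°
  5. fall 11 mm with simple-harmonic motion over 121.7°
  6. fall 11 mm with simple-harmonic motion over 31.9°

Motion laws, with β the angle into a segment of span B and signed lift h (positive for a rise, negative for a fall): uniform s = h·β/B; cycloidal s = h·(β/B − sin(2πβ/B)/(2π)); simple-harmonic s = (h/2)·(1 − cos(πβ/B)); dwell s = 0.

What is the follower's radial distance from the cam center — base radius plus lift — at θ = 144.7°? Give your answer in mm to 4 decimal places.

seg 1 [0°–90.1°] dwell: s stays 0.0000
seg 2 [90.1°–134.8°] cycloidal, h=13: full span → s += 13 → s = 13.0000
seg 3 [134.8°–182.9°] cycloidal, h=15: θ=144.7° here. β=9.9, B=48.1. 15·(0.2058 − sin(2π·0.2058)/(2π)) = 0.7914 → s = 13.7914
radial distance = base radius + s = 24 + 13.7914 = 37.7914

37.7914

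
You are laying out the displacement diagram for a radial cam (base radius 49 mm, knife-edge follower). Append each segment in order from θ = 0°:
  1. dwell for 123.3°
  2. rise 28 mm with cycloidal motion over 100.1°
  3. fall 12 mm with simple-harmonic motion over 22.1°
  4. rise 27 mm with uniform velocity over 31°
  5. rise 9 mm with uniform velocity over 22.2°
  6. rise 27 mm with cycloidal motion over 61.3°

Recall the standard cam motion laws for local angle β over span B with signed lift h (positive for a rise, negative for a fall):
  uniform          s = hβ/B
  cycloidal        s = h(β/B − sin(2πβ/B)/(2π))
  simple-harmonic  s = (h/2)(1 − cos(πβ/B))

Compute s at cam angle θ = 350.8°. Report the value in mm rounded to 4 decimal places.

seg 1 [0°–123.3°] dwell: s stays 0.0000
seg 2 [123.3°–223.4°] cycloidal, h=28: full span → s += 28 → s = 28.0000
seg 3 [223.4°–245.5°] simple-harmonic, h=-12: full span → s += -12 → s = 16.0000
seg 4 [245.5°–276.5°] uniform, h=27: full span → s += 27 → s = 43.0000
seg 5 [276.5°–298.7°] uniform, h=9: full span → s += 9 → s = 52.0000
seg 6 [298.7°–360°] cycloidal, h=27: θ=350.8° here. β=52.1, B=61.3. 27·(0.8499 − sin(2π·0.8499)/(2π)) = 26.4256 → s = 78.4256

78.4256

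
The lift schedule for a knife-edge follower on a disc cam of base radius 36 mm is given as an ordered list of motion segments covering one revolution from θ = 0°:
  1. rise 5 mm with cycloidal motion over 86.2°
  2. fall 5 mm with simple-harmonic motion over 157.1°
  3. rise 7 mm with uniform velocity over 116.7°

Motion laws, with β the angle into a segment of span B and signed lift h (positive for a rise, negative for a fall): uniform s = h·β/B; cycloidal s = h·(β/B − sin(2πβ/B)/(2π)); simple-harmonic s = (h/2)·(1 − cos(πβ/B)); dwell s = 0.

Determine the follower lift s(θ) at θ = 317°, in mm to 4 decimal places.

seg 1 [0°–86.2°] cycloidal, h=5: full span → s += 5 → s = 5.0000
seg 2 [86.2°–243.3°] simple-harmonic, h=-5: full span → s += -5 → s = 0.0000
seg 3 [243.3°–360°] uniform, h=7: θ=317° here. β=73.7, B=116.7. 7·73.7/116.7 = 4.4207 → s = 4.4207

4.4207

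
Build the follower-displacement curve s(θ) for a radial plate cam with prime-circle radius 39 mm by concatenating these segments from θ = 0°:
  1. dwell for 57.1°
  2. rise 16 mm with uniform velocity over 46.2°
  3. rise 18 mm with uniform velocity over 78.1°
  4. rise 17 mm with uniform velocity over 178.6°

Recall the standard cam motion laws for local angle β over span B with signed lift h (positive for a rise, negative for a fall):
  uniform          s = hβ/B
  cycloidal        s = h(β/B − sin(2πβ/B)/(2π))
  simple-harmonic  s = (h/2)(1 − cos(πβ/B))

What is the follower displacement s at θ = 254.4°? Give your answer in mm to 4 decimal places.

seg 1 [0°–57.1°] dwell: s stays 0.0000
seg 2 [57.1°–103.3°] uniform, h=16: full span → s += 16 → s = 16.0000
seg 3 [103.3°–181.4°] uniform, h=18: full span → s += 18 → s = 34.0000
seg 4 [181.4°–360°] uniform, h=17: θ=254.4° here. β=73, B=178.6. 17·73/178.6 = 6.9485 → s = 40.9485

40.9485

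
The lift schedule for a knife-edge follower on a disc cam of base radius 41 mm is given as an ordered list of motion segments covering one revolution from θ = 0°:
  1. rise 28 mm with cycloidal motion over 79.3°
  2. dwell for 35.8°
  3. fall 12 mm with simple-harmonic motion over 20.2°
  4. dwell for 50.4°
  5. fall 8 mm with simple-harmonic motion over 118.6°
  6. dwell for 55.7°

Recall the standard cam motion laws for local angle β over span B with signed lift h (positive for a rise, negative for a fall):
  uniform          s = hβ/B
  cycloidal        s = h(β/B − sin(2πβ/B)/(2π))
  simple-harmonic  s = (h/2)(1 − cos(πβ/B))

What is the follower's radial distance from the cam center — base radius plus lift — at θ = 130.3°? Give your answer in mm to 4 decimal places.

seg 1 [0°–79.3°] cycloidal, h=28: full span → s += 28 → s = 28.0000
seg 2 [79.3°–115.1°] dwell: s stays 28.0000
seg 3 [115.1°–135.3°] simple-harmonic, h=-12: θ=130.3° here. β=15.2, B=20.2. -12/2·(1 − cos(π·0.7525)) = -10.2755 → s = 17.7245
radial distance = base radius + s = 41 + 17.7245 = 58.7245

58.7245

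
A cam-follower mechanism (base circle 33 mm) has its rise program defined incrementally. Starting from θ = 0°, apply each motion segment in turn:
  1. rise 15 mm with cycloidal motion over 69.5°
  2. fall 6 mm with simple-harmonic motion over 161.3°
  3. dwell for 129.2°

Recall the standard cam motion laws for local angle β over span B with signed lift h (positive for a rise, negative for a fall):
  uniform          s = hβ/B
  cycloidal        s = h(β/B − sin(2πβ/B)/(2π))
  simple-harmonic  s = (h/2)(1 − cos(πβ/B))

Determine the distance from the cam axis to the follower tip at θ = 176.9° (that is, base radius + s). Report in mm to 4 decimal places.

seg 1 [0°–69.5°] cycloidal, h=15: full span → s += 15 → s = 15.0000
seg 2 [69.5°–230.8°] simple-harmonic, h=-6: θ=176.9° here. β=107.4, B=161.3. -6/2·(1 − cos(π·0.6658)) = -4.4932 → s = 10.5068
radial distance = base radius + s = 33 + 10.5068 = 43.5068

43.5068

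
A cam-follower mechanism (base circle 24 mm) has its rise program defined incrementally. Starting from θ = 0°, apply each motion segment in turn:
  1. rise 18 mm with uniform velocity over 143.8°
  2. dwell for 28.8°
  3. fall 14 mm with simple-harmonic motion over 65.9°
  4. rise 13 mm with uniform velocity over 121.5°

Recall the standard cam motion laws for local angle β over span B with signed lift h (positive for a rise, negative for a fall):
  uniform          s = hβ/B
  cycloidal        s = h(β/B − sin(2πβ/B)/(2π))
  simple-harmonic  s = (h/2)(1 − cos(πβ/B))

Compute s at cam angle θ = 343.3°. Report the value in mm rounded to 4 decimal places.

seg 1 [0°–143.8°] uniform, h=18: full span → s += 18 → s = 18.0000
seg 2 [143.8°–172.6°] dwell: s stays 18.0000
seg 3 [172.6°–238.5°] simple-harmonic, h=-14: full span → s += -14 → s = 4.0000
seg 4 [238.5°–360°] uniform, h=13: θ=343.3° here. β=104.8, B=121.5. 13·104.8/121.5 = 11.2132 → s = 15.2132

15.2132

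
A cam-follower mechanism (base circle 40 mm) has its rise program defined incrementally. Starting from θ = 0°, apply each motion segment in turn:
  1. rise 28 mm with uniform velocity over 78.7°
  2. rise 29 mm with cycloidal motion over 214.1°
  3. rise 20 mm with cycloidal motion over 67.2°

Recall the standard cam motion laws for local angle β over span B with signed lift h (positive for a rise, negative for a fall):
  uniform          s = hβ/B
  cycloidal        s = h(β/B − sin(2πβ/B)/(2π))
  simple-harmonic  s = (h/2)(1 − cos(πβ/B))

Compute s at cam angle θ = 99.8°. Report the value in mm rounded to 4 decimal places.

seg 1 [0°–78.7°] uniform, h=28: full span → s += 28 → s = 28.0000
seg 2 [78.7°–292.8°] cycloidal, h=29: θ=99.8° here. β=21.1, B=214.1. 29·(0.0986 − sin(2π·0.0986)/(2π)) = 0.1792 → s = 28.1792

28.1792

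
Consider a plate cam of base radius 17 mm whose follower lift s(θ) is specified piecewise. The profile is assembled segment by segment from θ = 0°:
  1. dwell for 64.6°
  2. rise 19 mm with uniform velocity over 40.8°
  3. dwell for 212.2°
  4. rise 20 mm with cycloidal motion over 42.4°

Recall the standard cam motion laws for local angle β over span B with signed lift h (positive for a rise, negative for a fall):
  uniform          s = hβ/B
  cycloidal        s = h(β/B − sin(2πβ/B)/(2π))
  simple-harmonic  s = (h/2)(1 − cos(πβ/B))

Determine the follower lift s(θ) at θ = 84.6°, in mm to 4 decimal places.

seg 1 [0°–64.6°] dwell: s stays 0.0000
seg 2 [64.6°–105.4°] uniform, h=19: θ=84.6° here. β=20, B=40.8. 19·20/40.8 = 9.3137 → s = 9.3137

9.3137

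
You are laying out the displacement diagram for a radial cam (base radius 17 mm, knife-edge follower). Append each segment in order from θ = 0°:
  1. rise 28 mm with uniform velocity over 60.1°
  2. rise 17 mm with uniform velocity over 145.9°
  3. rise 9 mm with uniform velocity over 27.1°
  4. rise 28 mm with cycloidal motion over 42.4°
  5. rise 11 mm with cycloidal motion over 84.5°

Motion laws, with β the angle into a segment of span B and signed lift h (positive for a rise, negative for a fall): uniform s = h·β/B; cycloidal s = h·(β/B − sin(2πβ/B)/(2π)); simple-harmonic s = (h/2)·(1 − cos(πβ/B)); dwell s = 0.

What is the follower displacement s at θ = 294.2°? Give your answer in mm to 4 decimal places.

seg 1 [0°–60.1°] uniform, h=28: full span → s += 28 → s = 28.0000
seg 2 [60.1°–206°] uniform, h=17: full span → s += 17 → s = 45.0000
seg 3 [206°–233.1°] uniform, h=9: full span → s += 9 → s = 54.0000
seg 4 [233.1°–275.5°] cycloidal, h=28: full span → s += 28 → s = 82.0000
seg 5 [275.5°–360°] cycloidal, h=11: θ=294.2° here. β=18.7, B=84.5. 11·(0.2213 − sin(2π·0.2213)/(2π)) = 0.7120 → s = 82.7120

82.7120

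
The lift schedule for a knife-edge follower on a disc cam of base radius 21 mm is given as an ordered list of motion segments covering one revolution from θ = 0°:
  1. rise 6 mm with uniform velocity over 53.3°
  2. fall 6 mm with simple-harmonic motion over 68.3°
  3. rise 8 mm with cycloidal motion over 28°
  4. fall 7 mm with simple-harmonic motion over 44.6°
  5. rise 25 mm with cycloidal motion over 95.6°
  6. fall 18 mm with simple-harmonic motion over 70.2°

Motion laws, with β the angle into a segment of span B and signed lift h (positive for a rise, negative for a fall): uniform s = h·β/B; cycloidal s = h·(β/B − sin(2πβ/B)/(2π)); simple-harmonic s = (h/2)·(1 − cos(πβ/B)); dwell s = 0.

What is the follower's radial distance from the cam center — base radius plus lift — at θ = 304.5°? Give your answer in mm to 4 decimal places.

seg 1 [0°–53.3°] uniform, h=6: full span → s += 6 → s = 6.0000
seg 2 [53.3°–121.6°] simple-harmonic, h=-6: full span → s += -6 → s = 0.0000
seg 3 [121.6°–149.6°] cycloidal, h=8: full span → s += 8 → s = 8.0000
seg 4 [149.6°–194.2°] simple-harmonic, h=-7: full span → s += -7 → s = 1.0000
seg 5 [194.2°–289.8°] cycloidal, h=25: full span → s += 25 → s = 26.0000
seg 6 [289.8°–360°] simple-harmonic, h=-18: θ=304.5° here. β=14.7, B=70.2. -18/2·(1 − cos(π·0.2094)) = -1.8782 → s = 24.1218
radial distance = base radius + s = 21 + 24.1218 = 45.1218

45.1218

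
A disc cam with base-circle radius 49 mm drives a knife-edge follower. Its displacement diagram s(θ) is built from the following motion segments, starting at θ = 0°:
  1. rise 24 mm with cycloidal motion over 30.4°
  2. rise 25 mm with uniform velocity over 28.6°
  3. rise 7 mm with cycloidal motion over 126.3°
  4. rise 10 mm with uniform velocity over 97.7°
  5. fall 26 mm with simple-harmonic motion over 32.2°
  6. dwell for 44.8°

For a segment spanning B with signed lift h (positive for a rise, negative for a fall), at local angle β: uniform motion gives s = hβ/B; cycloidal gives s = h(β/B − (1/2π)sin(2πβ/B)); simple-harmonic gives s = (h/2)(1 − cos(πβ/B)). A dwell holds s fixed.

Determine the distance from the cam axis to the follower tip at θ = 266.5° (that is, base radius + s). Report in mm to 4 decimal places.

seg 1 [0°–30.4°] cycloidal, h=24: full span → s += 24 → s = 24.0000
seg 2 [30.4°–59°] uniform, h=25: full span → s += 25 → s = 49.0000
seg 3 [59°–185.3°] cycloidal, h=7: full span → s += 7 → s = 56.0000
seg 4 [185.3°–283°] uniform, h=10: θ=266.5° here. β=81.2, B=97.7. 10·81.2/97.7 = 8.3112 → s = 64.3112
radial distance = base radius + s = 49 + 64.3112 = 113.3112

113.3112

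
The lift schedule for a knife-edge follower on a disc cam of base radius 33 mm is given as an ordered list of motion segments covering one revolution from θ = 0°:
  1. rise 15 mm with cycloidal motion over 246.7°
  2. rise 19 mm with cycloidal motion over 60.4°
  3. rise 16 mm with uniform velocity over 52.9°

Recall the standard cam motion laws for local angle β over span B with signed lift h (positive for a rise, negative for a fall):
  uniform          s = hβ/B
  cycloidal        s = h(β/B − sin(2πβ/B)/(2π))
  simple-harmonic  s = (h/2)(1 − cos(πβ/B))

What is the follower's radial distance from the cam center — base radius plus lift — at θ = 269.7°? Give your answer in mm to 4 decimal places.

seg 1 [0°–246.7°] cycloidal, h=15: full span → s += 15 → s = 15.0000
seg 2 [246.7°–307.1°] cycloidal, h=19: θ=269.7° here. β=23, B=60.4. 19·(0.3808 − sin(2π·0.3808)/(2π)) = 5.1761 → s = 20.1761
radial distance = base radius + s = 33 + 20.1761 = 53.1761

53.1761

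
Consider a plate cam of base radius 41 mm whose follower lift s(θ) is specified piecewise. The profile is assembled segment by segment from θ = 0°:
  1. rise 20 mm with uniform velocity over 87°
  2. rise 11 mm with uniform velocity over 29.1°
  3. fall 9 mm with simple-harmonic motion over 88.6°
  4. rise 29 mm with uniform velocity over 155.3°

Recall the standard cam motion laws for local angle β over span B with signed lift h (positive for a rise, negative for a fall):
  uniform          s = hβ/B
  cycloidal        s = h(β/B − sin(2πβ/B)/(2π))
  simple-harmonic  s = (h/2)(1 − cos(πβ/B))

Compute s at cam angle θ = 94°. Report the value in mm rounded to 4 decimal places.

seg 1 [0°–87°] uniform, h=20: full span → s += 20 → s = 20.0000
seg 2 [87°–116.1°] uniform, h=11: θ=94° here. β=7, B=29.1. 11·7/29.1 = 2.6460 → s = 22.6460

22.6460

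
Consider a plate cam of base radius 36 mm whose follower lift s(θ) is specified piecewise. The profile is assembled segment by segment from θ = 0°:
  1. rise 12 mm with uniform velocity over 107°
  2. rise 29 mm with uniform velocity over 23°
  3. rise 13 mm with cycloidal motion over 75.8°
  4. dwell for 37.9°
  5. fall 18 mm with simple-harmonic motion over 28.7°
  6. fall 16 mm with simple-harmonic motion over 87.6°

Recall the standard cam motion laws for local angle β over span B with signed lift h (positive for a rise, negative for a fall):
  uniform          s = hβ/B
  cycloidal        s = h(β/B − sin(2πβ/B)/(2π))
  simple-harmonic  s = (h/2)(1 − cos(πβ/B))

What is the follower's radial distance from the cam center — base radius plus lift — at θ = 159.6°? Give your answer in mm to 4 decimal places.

seg 1 [0°–107°] uniform, h=12: full span → s += 12 → s = 12.0000
seg 2 [107°–130°] uniform, h=29: full span → s += 29 → s = 41.0000
seg 3 [130°–205.8°] cycloidal, h=13: θ=159.6° here. β=29.6, B=75.8. 13·(0.3905 − sin(2π·0.3905)/(2π)) = 3.7627 → s = 44.7627
radial distance = base radius + s = 36 + 44.7627 = 80.7627

80.7627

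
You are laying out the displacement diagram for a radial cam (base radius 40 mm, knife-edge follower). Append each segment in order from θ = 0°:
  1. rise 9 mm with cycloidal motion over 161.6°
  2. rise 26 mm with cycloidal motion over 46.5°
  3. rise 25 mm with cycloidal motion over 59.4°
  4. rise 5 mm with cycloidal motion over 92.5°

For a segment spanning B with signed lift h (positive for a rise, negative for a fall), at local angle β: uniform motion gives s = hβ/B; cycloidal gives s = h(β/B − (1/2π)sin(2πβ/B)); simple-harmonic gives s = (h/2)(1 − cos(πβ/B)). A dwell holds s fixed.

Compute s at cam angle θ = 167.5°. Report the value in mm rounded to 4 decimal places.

seg 1 [0°–161.6°] cycloidal, h=9: full span → s += 9 → s = 9.0000
seg 2 [161.6°–208.1°] cycloidal, h=26: θ=167.5° here. β=5.9, B=46.5. 26·(0.1269 − sin(2π·0.1269)/(2π)) = 0.3385 → s = 9.3385

9.3385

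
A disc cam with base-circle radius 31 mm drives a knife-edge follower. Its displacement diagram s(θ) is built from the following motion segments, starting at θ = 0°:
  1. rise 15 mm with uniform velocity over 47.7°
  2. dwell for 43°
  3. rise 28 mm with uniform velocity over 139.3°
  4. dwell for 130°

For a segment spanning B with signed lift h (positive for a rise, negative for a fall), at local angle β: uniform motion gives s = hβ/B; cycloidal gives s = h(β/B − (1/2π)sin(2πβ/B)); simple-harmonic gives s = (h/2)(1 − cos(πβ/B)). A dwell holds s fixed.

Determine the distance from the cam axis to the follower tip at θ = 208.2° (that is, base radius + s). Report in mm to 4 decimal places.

seg 1 [0°–47.7°] uniform, h=15: full span → s += 15 → s = 15.0000
seg 2 [47.7°–90.7°] dwell: s stays 15.0000
seg 3 [90.7°–230°] uniform, h=28: θ=208.2° here. β=117.5, B=139.3. 28·117.5/139.3 = 23.6181 → s = 38.6181
radial distance = base radius + s = 31 + 38.6181 = 69.6181

69.6181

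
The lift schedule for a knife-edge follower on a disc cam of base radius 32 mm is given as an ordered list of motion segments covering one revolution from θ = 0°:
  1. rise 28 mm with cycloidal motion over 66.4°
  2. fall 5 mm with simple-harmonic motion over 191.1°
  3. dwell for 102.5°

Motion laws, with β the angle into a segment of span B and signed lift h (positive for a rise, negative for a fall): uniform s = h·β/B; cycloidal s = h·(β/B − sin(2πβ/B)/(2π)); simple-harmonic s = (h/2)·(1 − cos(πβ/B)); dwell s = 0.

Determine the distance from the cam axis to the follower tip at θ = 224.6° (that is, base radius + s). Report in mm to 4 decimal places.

seg 1 [0°–66.4°] cycloidal, h=28: full span → s += 28 → s = 28.0000
seg 2 [66.4°–257.5°] simple-harmonic, h=-5: θ=224.6° here. β=158.2, B=191.1. -5/2·(1 − cos(π·0.8278)) = -4.6432 → s = 23.3568
radial distance = base radius + s = 32 + 23.3568 = 55.3568

55.3568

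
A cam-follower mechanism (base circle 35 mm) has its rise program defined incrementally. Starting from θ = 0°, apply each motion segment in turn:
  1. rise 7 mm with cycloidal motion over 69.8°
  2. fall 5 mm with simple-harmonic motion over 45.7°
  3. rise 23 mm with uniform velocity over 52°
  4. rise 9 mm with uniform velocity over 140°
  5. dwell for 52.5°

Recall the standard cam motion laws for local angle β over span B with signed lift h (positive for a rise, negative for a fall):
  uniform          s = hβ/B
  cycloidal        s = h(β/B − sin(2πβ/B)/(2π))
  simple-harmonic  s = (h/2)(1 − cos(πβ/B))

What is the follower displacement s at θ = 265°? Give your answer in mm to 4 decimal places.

seg 1 [0°–69.8°] cycloidal, h=7: full span → s += 7 → s = 7.0000
seg 2 [69.8°–115.5°] simple-harmonic, h=-5: full span → s += -5 → s = 2.0000
seg 3 [115.5°–167.5°] uniform, h=23: full span → s += 23 → s = 25.0000
seg 4 [167.5°–307.5°] uniform, h=9: θ=265° here. β=97.5, B=140. 9·97.5/140 = 6.2679 → s = 31.2679

31.2679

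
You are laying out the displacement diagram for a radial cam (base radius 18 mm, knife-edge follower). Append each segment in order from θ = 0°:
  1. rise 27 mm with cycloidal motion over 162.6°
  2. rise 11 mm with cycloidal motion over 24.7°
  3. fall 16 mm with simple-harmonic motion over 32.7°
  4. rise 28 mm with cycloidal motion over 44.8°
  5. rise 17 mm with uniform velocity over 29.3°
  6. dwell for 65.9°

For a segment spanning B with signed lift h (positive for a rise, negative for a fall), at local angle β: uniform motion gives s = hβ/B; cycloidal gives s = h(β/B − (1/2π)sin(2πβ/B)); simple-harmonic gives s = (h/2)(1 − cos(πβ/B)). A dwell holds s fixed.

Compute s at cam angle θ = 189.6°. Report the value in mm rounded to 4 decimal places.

seg 1 [0°–162.6°] cycloidal, h=27: full span → s += 27 → s = 27.0000
seg 2 [162.6°–187.3°] cycloidal, h=11: full span → s += 11 → s = 38.0000
seg 3 [187.3°–220°] simple-harmonic, h=-16: θ=189.6° here. β=2.3, B=32.7. -16/2·(1 − cos(π·0.0703)) = -0.1945 → s = 37.8055

37.8055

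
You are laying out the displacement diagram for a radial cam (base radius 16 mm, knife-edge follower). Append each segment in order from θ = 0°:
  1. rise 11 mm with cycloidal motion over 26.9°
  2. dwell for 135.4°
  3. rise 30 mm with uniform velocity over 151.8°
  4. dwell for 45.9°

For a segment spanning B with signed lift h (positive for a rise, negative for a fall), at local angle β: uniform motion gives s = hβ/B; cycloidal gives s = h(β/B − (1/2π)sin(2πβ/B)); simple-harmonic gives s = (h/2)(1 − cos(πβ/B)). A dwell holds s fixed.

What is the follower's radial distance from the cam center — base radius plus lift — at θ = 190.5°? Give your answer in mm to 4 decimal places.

seg 1 [0°–26.9°] cycloidal, h=11: full span → s += 11 → s = 11.0000
seg 2 [26.9°–162.3°] dwell: s stays 11.0000
seg 3 [162.3°–314.1°] uniform, h=30: θ=190.5° here. β=28.2, B=151.8. 30·28.2/151.8 = 5.5731 → s = 16.5731
radial distance = base radius + s = 16 + 16.5731 = 32.5731

32.5731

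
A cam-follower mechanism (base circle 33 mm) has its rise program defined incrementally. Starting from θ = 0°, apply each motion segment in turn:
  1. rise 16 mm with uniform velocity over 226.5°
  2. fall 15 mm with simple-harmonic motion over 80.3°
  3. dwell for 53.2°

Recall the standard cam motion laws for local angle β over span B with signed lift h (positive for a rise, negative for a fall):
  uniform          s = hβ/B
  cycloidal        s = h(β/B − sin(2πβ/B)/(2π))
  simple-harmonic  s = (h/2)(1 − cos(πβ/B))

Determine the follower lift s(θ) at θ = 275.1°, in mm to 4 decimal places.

seg 1 [0°–226.5°] uniform, h=16: full span → s += 16 → s = 16.0000
seg 2 [226.5°–306.8°] simple-harmonic, h=-15: θ=275.1° here. β=48.6, B=80.3. -15/2·(1 − cos(π·0.6052)) = -9.9345 → s = 6.0655

6.0655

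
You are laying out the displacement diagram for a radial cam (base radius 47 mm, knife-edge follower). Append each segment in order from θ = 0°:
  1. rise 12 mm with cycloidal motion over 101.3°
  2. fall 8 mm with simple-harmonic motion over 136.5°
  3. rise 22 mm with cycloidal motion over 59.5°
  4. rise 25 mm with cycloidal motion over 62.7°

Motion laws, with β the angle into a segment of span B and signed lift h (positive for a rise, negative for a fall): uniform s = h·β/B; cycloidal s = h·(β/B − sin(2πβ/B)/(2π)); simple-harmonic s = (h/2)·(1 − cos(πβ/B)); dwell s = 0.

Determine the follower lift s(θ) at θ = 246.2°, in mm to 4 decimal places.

seg 1 [0°–101.3°] cycloidal, h=12: full span → s += 12 → s = 12.0000
seg 2 [101.3°–237.8°] simple-harmonic, h=-8: full span → s += -8 → s = 4.0000
seg 3 [237.8°–297.3°] cycloidal, h=22: θ=246.2° here. β=8.4, B=59.5. 22·(0.1412 − sin(2π·0.1412)/(2π)) = 0.3916 → s = 4.3916

4.3916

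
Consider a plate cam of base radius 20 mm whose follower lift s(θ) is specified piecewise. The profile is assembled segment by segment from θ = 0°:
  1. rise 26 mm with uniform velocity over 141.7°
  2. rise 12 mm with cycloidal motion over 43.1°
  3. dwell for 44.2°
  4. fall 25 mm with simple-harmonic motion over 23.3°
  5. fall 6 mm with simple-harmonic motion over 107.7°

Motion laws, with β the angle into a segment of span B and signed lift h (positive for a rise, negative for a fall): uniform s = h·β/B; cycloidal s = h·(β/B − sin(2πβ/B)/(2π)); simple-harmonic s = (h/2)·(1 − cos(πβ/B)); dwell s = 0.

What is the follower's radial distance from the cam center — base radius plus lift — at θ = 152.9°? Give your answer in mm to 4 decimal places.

seg 1 [0°–141.7°] uniform, h=26: full span → s += 26 → s = 26.0000
seg 2 [141.7°–184.8°] cycloidal, h=12: θ=152.9° here. β=11.2, B=43.1. 12·(0.2599 − sin(2π·0.2599)/(2π)) = 1.2121 → s = 27.2121
radial distance = base radius + s = 20 + 27.2121 = 47.2121

47.2121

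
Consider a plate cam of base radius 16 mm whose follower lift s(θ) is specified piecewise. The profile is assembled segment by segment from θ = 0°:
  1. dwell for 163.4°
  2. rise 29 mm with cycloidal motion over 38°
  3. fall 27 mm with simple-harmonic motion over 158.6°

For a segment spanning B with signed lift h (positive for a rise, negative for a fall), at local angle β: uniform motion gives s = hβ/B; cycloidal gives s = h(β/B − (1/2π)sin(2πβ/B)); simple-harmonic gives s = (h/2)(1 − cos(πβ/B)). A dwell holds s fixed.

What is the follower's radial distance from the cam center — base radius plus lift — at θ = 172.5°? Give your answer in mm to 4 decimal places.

seg 1 [0°–163.4°] dwell: s stays 0.0000
seg 2 [163.4°–201.4°] cycloidal, h=29: θ=172.5° here. β=9.1, B=38. 29·(0.2395 − sin(2π·0.2395)/(2π)) = 2.3393 → s = 2.3393
radial distance = base radius + s = 16 + 2.3393 = 18.3393

18.3393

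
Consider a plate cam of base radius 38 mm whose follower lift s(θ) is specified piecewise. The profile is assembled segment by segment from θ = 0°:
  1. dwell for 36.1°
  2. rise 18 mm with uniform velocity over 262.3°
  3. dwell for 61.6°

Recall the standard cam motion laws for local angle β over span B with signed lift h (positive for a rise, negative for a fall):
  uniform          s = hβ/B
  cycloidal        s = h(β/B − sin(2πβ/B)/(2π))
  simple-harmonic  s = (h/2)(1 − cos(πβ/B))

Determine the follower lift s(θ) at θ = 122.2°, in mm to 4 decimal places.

seg 1 [0°–36.1°] dwell: s stays 0.0000
seg 2 [36.1°–298.4°] uniform, h=18: θ=122.2° here. β=86.1, B=262.3. 18·86.1/262.3 = 5.9085 → s = 5.9085

5.9085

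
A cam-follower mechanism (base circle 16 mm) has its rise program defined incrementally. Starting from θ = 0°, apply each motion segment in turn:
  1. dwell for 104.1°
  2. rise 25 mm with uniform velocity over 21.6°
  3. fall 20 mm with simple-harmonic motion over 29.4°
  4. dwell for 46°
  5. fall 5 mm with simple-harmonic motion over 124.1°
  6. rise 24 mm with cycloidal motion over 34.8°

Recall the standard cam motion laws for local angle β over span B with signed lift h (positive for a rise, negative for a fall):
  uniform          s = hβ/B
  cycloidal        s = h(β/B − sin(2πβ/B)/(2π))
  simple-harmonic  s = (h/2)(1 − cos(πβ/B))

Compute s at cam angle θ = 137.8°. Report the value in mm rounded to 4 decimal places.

seg 1 [0°–104.1°] dwell: s stays 0.0000
seg 2 [104.1°–125.7°] uniform, h=25: full span → s += 25 → s = 25.0000
seg 3 [125.7°–155.1°] simple-harmonic, h=-20: θ=137.8° here. β=12.1, B=29.4. -20/2·(1 − cos(π·0.4116)) = -7.2573 → s = 17.7427

17.7427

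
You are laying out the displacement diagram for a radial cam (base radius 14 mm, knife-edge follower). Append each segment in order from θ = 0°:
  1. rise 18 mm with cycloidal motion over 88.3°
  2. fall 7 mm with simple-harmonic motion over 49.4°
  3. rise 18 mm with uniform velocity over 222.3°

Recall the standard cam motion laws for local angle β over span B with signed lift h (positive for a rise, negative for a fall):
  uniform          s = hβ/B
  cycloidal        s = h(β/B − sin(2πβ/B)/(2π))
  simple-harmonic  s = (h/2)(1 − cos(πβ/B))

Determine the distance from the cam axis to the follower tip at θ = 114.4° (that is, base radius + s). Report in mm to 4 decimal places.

seg 1 [0°–88.3°] cycloidal, h=18: full span → s += 18 → s = 18.0000
seg 2 [88.3°–137.7°] simple-harmonic, h=-7: θ=114.4° here. β=26.1, B=49.4. -7/2·(1 − cos(π·0.5283)) = -3.8112 → s = 14.1888
radial distance = base radius + s = 14 + 14.1888 = 28.1888

28.1888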